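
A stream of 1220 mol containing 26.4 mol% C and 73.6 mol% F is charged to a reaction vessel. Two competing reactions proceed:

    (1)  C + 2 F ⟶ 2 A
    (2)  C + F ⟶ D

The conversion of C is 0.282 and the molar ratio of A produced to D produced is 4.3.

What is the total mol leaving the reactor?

Conversion of C: C consumed = 0.282 × 322.1 = 90.83 mol = 1ξ₁ + 1ξ₂.
Selectivity: 2ξ₁ / (1ξ₂) = 4.3 → ξ₁ = 2.15 ξ₂.
Substitute: (1·2.15 + 1) ξ₂ = 90.83 → ξ₂ = 28.83 mol, ξ₁ = 61.99 mol.
Outlet amounts (n = n₀ + Σ ν·ξ):
  C: 322.1 − 1(61.99) − 1(28.83) = 231.3
  F: 897.9 − 2(61.99) − 1(28.83) = 745.1
  A: 0 + 2(61.99) = 124
  D: 0 + 1(28.83) = 28.83
Total out = 231.3 + 745.1 + 124 + 28.83 = 1129 mol.

1130 mol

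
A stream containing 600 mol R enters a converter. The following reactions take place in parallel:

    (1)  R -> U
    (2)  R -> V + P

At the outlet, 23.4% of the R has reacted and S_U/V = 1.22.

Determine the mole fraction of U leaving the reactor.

0.116

Conversion of R: R consumed = 0.234 × 600 = 140.4 mol = 1ξ₁ + 1ξ₂.
Selectivity: 1ξ₁ / (1ξ₂) = 1.22 → ξ₁ = 1.22 ξ₂.
Substitute: (1·1.22 + 1) ξ₂ = 140.4 → ξ₂ = 63.24 mol, ξ₁ = 77.16 mol.
Outlet amounts (n = n₀ + Σ ν·ξ):
  R: 600 − 1(77.16) − 1(63.24) = 459.6
  U: 0 + 1(77.16) = 77.16
  V: 0 + 1(63.24) = 63.24
  P: 0 + 1(63.24) = 63.24
Total out = 663.2 mol; y_U = 77.16 / 663.2 = 0.1163.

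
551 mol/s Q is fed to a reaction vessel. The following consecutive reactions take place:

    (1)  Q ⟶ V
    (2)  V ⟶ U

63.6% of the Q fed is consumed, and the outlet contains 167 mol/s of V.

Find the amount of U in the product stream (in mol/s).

183 mol/s

Conversion of Q: Q consumed = 1ξ₁ = 0.636 × 551 → ξ₁ = 350.4 mol/s.
V balance: n_V = 0 + 1ξ₁ − 1ξ₂ = 167 → ξ₂ = (1·350.4 − 167)/1 = 183.4 mol/s.
Outlet amounts (n = n₀ + Σ ν·ξ):
  Q: 551 − 1(350.4) = 200.6
  V: 0 + 1(350.4) − 1(183.4) = 167
  U: 0 + 1(183.4) = 183.4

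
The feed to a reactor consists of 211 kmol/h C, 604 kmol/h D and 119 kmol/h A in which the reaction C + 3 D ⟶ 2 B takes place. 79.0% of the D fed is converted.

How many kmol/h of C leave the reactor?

51.9 kmol/h

D reacted = 0.79 × 604 = 477.2 kmol/h; ν_D = −3, so ξ = 477.2/3 = 159.1 kmol/h.
Outlet amounts (n = n₀ + ν ξ):
  C: 211 − 1(159.1) = 51.95
  D: 604 − 3(159.1) = 126.8
  B: 0 + 2(159.1) = 318.1
  A: 119 (inert)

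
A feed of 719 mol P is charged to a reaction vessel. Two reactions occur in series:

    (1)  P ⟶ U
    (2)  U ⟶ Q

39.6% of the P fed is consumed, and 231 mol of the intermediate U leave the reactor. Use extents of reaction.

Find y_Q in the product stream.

Conversion of P: P consumed = 1ξ₁ = 0.396 × 719 → ξ₁ = 284.7 mol.
U balance: n_U = 0 + 1ξ₁ − 1ξ₂ = 231 → ξ₂ = (1·284.7 − 231)/1 = 53.72 mol.
Outlet amounts (n = n₀ + Σ ν·ξ):
  P: 719 − 1(284.7) = 434.3
  U: 0 + 1(284.7) − 1(53.72) = 231
  Q: 0 + 1(53.72) = 53.72
Total out = 719 mol; y_Q = 53.72 / 719 = 0.07472.

0.0747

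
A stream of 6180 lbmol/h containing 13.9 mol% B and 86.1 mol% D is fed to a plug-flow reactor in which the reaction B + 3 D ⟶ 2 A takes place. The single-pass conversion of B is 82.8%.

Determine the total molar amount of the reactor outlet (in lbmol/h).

4760 lbmol/h

B reacted = 0.828 × 859 = 711.3 lbmol/h; ν_B = −1, so ξ = 711.3/1 = 711.3 lbmol/h.
Outlet amounts (n = n₀ + ν ξ):
  B: 859 − 1(711.3) = 147.8
  D: 5321 − 3(711.3) = 3187
  A: 0 + 2(711.3) = 1423
Total out = 147.8 + 3187 + 1423 = 4757 lbmol/h.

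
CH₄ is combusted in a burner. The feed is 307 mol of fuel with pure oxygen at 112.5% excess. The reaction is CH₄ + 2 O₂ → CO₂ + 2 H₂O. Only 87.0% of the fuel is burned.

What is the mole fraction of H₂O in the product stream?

0.331

Stoichiometric O₂ = 2 × 307 = 614 mol; O₂ fed = 614 × 2.125 = 1305 mol.
Fuel reacted = 0.87 × 307 → ξ = 267.1 mol.
Outlet (n = n₀ + ν ξ):
  CH₄: 307 − 1(267.1) = 39.91
  O₂: 1305 − 2(267.1) = 770.6
  CO₂: 0 + 1(267.1) = 267.1
  H₂O: 0 + 2(267.1) = 534.2
Total out = 1612 mol; y_H₂O = 534.2 / 1612 = 0.3314.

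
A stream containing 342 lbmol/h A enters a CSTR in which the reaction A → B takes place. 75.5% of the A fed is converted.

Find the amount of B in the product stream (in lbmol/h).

258 lbmol/h

A reacted = 0.755 × 342 = 258.2 lbmol/h; ν_A = −1, so ξ = 258.2/1 = 258.2 lbmol/h.
Outlet amounts (n = n₀ + ν ξ):
  A: 342 − 1(258.2) = 83.79
  B: 0 + 1(258.2) = 258.2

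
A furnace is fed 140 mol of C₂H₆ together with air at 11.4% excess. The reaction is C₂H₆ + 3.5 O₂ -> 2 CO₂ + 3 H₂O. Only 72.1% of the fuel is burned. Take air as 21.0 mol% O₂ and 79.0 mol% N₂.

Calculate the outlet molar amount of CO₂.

Stoichiometric O₂ = 3.5 × 140 = 490 mol; O₂ fed = 490 × 1.114 = 545.9 mol.
N₂ fed = 545.9 × 79/21 = 2053 mol.
Fuel reacted = 0.721 × 140 → ξ = 100.9 mol.
Outlet (n = n₀ + ν ξ):
  C₂H₆: 140 − 1(100.9) = 39.06
  O₂: 545.9 − 3.5(100.9) = 192.6
  N₂: 2053 (inert)
  CO₂: 0 + 2(100.9) = 201.9
  H₂O: 0 + 3(100.9) = 302.8

202 mol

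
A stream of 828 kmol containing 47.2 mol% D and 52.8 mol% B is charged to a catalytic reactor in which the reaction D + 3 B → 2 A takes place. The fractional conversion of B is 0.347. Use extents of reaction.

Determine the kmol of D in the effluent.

B reacted = 0.347 × 437.2 = 151.7 kmol; ν_B = −3, so ξ = 151.7/3 = 50.57 kmol.
Outlet amounts (n = n₀ + ν ξ):
  D: 390.8 − 1(50.57) = 340.2
  B: 437.2 − 3(50.57) = 285.5
  A: 0 + 2(50.57) = 101.1

340 kmol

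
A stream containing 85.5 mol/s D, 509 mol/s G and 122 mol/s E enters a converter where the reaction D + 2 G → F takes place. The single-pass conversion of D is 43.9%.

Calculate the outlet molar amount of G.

D reacted = 0.439 × 85.5 = 37.53 mol/s; ν_D = −1, so ξ = 37.53/1 = 37.53 mol/s.
Outlet amounts (n = n₀ + ν ξ):
  D: 85.5 − 1(37.53) = 47.97
  G: 509 − 2(37.53) = 433.9
  F: 0 + 1(37.53) = 37.53
  E: 122 (inert)

434 mol/s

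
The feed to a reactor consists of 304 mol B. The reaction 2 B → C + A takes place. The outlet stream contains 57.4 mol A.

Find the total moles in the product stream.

304 mol

For A: n = n₀ + 1ξ → 57.4 = 0 + 1ξ, giving ξ = 57.4 mol.
Outlet amounts (n = n₀ + ν ξ):
  B: 304 − 2(57.4) = 189.2
  C: 0 + 1(57.4) = 57.4
  A: 0 + 1(57.4) = 57.4
Total out = 189.2 + 57.4 + 57.4 = 304 mol.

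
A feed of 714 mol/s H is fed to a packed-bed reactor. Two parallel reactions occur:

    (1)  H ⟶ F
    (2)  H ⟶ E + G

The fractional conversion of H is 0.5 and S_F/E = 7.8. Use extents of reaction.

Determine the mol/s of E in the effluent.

40.6 mol/s

Conversion of H: H consumed = 0.5 × 714 = 357 mol/s = 1ξ₁ + 1ξ₂.
Selectivity: 1ξ₁ / (1ξ₂) = 7.8 → ξ₁ = 7.8 ξ₂.
Substitute: (1·7.8 + 1) ξ₂ = 357 → ξ₂ = 40.57 mol/s, ξ₁ = 316.4 mol/s.
Outlet amounts (n = n₀ + Σ ν·ξ):
  H: 714 − 1(316.4) − 1(40.57) = 357
  F: 0 + 1(316.4) = 316.4
  E: 0 + 1(40.57) = 40.57
  G: 0 + 1(40.57) = 40.57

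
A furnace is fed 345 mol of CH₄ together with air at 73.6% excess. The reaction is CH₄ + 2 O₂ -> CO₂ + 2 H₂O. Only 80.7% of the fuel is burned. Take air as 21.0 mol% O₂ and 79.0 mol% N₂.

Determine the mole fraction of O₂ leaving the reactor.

Stoichiometric O₂ = 2 × 345 = 690 mol; O₂ fed = 690 × 1.736 = 1198 mol.
N₂ fed = 1198 × 79/21 = 4506 mol.
Fuel reacted = 0.807 × 345 → ξ = 278.4 mol.
Outlet (n = n₀ + ν ξ):
  CH₄: 345 − 1(278.4) = 66.58
  O₂: 1198 − 2(278.4) = 641
  N₂: 4506 (inert)
  CO₂: 0 + 1(278.4) = 278.4
  H₂O: 0 + 2(278.4) = 556.8
Total out = 6049 mol; y_O₂ = 641 / 6049 = 0.106.

0.106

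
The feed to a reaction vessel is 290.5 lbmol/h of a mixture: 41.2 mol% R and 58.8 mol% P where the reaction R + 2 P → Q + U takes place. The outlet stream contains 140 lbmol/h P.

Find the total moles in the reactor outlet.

275 lbmol/h

For P: n = n₀ − 2ξ → 140 = 170.8 − 2ξ, giving ξ = 15.41 lbmol/h.
Outlet amounts (n = n₀ + ν ξ):
  R: 119.7 − 1(15.41) = 104.3
  P: 170.8 − 2(15.41) = 140
  Q: 0 + 1(15.41) = 15.41
  U: 0 + 1(15.41) = 15.41
Total out = 104.3 + 140 + 15.41 + 15.41 = 275.1 lbmol/h.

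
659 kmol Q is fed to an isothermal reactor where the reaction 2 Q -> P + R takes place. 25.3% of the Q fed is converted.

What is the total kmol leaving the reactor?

659 kmol

Q reacted = 0.253 × 659 = 166.7 kmol; ν_Q = −2, so ξ = 166.7/2 = 83.36 kmol.
Outlet amounts (n = n₀ + ν ξ):
  Q: 659 − 2(83.36) = 492.3
  P: 0 + 1(83.36) = 83.36
  R: 0 + 1(83.36) = 83.36
Total out = 492.3 + 83.36 + 83.36 = 659 kmol.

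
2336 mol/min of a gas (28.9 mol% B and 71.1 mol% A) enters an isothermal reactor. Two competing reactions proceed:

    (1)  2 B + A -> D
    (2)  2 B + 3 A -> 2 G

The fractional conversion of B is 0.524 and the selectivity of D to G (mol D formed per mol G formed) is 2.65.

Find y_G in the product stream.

Conversion of B: B consumed = 0.524 × 675.1 = 353.8 mol/min = 2ξ₁ + 2ξ₂.
Selectivity: 1ξ₁ / (2ξ₂) = 2.65 → ξ₁ = 5.3 ξ₂.
Substitute: (2·5.3 + 2) ξ₂ = 353.8 → ξ₂ = 28.08 mol/min, ξ₁ = 148.8 mol/min.
Outlet amounts (n = n₀ + Σ ν·ξ):
  B: 675.1 − 2(148.8) − 2(28.08) = 321.3
  A: 1661 − 1(148.8) − 3(28.08) = 1428
  D: 0 + 1(148.8) = 148.8
  G: 0 + 2(28.08) = 56.15
Total out = 1954 mol/min; y_G = 56.15 / 1954 = 0.02873.

0.0287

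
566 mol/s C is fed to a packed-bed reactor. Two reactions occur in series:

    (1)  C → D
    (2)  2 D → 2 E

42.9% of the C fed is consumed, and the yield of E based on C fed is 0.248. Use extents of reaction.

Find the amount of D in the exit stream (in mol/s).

Conversion of C: C consumed = 1ξ₁ = 0.429 × 566 → ξ₁ = 242.8 mol/s.
Yield of E: 2ξ₂ / 566 = 0.248 → ξ₂ = 70.18 mol/s.
Outlet amounts (n = n₀ + Σ ν·ξ):
  C: 566 − 1(242.8) = 323.2
  D: 0 + 1(242.8) − 2(70.18) = 102.4
  E: 0 + 2(70.18) = 140.4

102 mol/s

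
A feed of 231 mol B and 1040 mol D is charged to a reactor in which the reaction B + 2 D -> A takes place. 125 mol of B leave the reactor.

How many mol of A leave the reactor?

106 mol

For B: n = n₀ − 1ξ → 125 = 231 − 1ξ, giving ξ = 106 mol.
Outlet amounts (n = n₀ + ν ξ):
  B: 231 − 1(106) = 125
  D: 1040 − 2(106) = 828
  A: 0 + 1(106) = 106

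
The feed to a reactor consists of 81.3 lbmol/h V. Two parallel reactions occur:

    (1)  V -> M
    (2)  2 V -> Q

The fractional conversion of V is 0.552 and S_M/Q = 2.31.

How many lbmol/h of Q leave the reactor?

10.4 lbmol/h

Conversion of V: V consumed = 0.552 × 81.3 = 44.88 lbmol/h = 1ξ₁ + 2ξ₂.
Selectivity: 1ξ₁ / (1ξ₂) = 2.31 → ξ₁ = 2.31 ξ₂.
Substitute: (1·2.31 + 2) ξ₂ = 44.88 → ξ₂ = 10.41 lbmol/h, ξ₁ = 24.05 lbmol/h.
Outlet amounts (n = n₀ + Σ ν·ξ):
  V: 81.3 − 1(24.05) − 2(10.41) = 36.42
  M: 0 + 1(24.05) = 24.05
  Q: 0 + 1(10.41) = 10.41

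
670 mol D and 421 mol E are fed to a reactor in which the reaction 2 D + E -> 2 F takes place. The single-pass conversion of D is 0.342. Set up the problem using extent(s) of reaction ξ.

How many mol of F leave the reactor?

229 mol

D reacted = 0.342 × 670 = 229.1 mol; ν_D = −2, so ξ = 229.1/2 = 114.6 mol.
Outlet amounts (n = n₀ + ν ξ):
  D: 670 − 2(114.6) = 440.9
  E: 421 − 1(114.6) = 306.4
  F: 0 + 2(114.6) = 229.1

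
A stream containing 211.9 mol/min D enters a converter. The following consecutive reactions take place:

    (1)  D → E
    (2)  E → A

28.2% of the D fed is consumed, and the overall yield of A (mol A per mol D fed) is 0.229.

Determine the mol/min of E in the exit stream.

11.2 mol/min

Conversion of D: D consumed = 1ξ₁ = 0.282 × 211.9 → ξ₁ = 59.76 mol/min.
Yield of A: 1ξ₂ / 211.9 = 0.229 → ξ₂ = 48.53 mol/min.
Outlet amounts (n = n₀ + Σ ν·ξ):
  D: 211.9 − 1(59.76) = 152.1
  E: 0 + 1(59.76) − 1(48.53) = 11.23
  A: 0 + 1(48.53) = 48.53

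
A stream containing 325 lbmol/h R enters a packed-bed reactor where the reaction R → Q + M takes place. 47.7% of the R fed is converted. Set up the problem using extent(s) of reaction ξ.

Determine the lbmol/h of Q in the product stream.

155 lbmol/h

R reacted = 0.477 × 325 = 155 lbmol/h; ν_R = −1, so ξ = 155/1 = 155 lbmol/h.
Outlet amounts (n = n₀ + ν ξ):
  R: 325 − 1(155) = 170
  Q: 0 + 1(155) = 155
  M: 0 + 1(155) = 155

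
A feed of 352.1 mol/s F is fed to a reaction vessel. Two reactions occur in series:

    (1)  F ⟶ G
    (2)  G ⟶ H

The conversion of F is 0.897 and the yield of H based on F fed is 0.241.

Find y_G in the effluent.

Conversion of F: F consumed = 1ξ₁ = 0.897 × 352.1 → ξ₁ = 315.8 mol/s.
Yield of H: 1ξ₂ / 352.1 = 0.241 → ξ₂ = 84.86 mol/s.
Outlet amounts (n = n₀ + Σ ν·ξ):
  F: 352.1 − 1(315.8) = 36.27
  G: 0 + 1(315.8) − 1(84.86) = 231
  H: 0 + 1(84.86) = 84.86
Total out = 352.1 mol/s; y_G = 231 / 352.1 = 0.656.

0.656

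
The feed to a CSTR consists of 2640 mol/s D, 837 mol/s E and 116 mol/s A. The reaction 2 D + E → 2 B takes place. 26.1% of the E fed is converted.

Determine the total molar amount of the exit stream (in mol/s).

3370 mol/s

E reacted = 0.261 × 837 = 218.5 mol/s; ν_E = −1, so ξ = 218.5/1 = 218.5 mol/s.
Outlet amounts (n = n₀ + ν ξ):
  D: 2640 − 2(218.5) = 2203
  E: 837 − 1(218.5) = 618.5
  B: 0 + 2(218.5) = 436.9
  A: 116 (inert)
Total out = 2203 + 618.5 + 436.9 + 116 = 3375 mol/s.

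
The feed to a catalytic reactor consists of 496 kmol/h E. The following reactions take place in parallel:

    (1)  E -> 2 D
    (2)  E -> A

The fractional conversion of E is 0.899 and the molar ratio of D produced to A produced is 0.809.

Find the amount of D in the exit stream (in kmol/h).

257 kmol/h

Conversion of E: E consumed = 0.899 × 496 = 445.9 kmol/h = 1ξ₁ + 1ξ₂.
Selectivity: 2ξ₁ / (1ξ₂) = 0.809 → ξ₁ = 0.4045 ξ₂.
Substitute: (1·0.4045 + 1) ξ₂ = 445.9 → ξ₂ = 317.5 kmol/h, ξ₁ = 128.4 kmol/h.
Outlet amounts (n = n₀ + Σ ν·ξ):
  E: 496 − 1(128.4) − 1(317.5) = 50.1
  D: 0 + 2(128.4) = 256.8
  A: 0 + 1(317.5) = 317.5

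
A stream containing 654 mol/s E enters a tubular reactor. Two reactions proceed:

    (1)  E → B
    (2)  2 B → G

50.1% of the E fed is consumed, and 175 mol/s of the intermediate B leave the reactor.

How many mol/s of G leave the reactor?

Conversion of E: E consumed = 1ξ₁ = 0.501 × 654 → ξ₁ = 327.7 mol/s.
B balance: n_B = 0 + 1ξ₁ − 2ξ₂ = 175 → ξ₂ = (1·327.7 − 175)/2 = 76.33 mol/s.
Outlet amounts (n = n₀ + Σ ν·ξ):
  E: 654 − 1(327.7) = 326.3
  B: 0 + 1(327.7) − 2(76.33) = 175
  G: 0 + 1(76.33) = 76.33

76.3 mol/s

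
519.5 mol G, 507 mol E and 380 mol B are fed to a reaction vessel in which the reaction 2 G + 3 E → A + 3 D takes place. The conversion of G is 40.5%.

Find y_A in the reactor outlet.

G reacted = 0.405 × 519.5 = 210.4 mol; ν_G = −2, so ξ = 210.4/2 = 105.2 mol.
Outlet amounts (n = n₀ + ν ξ):
  G: 519.5 − 2(105.2) = 309.1
  E: 507 − 3(105.2) = 191.4
  A: 0 + 1(105.2) = 105.2
  D: 0 + 3(105.2) = 315.6
  B: 380 (inert)
Total out = 1301 mol; y_A = 105.2 / 1301 = 0.08084.

0.0808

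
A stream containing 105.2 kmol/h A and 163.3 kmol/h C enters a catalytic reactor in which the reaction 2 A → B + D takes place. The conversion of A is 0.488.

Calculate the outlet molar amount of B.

A reacted = 0.488 × 105.2 = 51.34 kmol/h; ν_A = −2, so ξ = 51.34/2 = 25.67 kmol/h.
Outlet amounts (n = n₀ + ν ξ):
  A: 105.2 − 2(25.67) = 53.86
  B: 0 + 1(25.67) = 25.67
  D: 0 + 1(25.67) = 25.67
  C: 163.3 (inert)

25.7 kmol/h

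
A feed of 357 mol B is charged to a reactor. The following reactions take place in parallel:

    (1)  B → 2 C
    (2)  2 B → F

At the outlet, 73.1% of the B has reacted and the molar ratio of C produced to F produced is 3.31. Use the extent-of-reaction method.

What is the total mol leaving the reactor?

Conversion of B: B consumed = 0.731 × 357 = 261 mol = 1ξ₁ + 2ξ₂.
Selectivity: 2ξ₁ / (1ξ₂) = 3.31 → ξ₁ = 1.655 ξ₂.
Substitute: (1·1.655 + 2) ξ₂ = 261 → ξ₂ = 71.4 mol, ξ₁ = 118.2 mol.
Outlet amounts (n = n₀ + Σ ν·ξ):
  B: 357 − 1(118.2) − 2(71.4) = 96.03
  C: 0 + 2(118.2) = 236.3
  F: 0 + 1(71.4) = 71.4
Total out = 96.03 + 236.3 + 71.4 = 403.8 mol.

404 mol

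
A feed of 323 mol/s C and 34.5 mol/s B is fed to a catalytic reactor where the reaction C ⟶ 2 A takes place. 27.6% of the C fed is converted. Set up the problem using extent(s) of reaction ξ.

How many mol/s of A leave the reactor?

178 mol/s

C reacted = 0.276 × 323 = 89.15 mol/s; ν_C = −1, so ξ = 89.15/1 = 89.15 mol/s.
Outlet amounts (n = n₀ + ν ξ):
  C: 323 − 1(89.15) = 233.9
  A: 0 + 2(89.15) = 178.3
  B: 34.5 (inert)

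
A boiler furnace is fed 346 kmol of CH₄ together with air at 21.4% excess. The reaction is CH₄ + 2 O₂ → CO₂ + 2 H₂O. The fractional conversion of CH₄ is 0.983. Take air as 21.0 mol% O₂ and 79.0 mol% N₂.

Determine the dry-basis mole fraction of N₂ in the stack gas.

Stoichiometric O₂ = 2 × 346 = 692 kmol; O₂ fed = 692 × 1.214 = 840.1 kmol.
N₂ fed = 840.1 × 79/21 = 3160 kmol.
Fuel reacted = 0.983 × 346 → ξ = 340.1 kmol.
Outlet (n = n₀ + ν ξ):
  CH₄: 346 − 1(340.1) = 5.882
  O₂: 840.1 − 2(340.1) = 159.9
  N₂: 3160 (inert)
  CO₂: 0 + 1(340.1) = 340.1
  H₂O: 0 + 2(340.1) = 680.2
Dry total = 3666 kmol; y_N₂ (dry) = 3160 / 3666 = 0.862.

0.862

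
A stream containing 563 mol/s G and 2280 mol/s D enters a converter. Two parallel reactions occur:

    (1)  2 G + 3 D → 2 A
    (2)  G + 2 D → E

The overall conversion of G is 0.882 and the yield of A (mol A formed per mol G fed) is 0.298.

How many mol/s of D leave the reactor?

Yield of A: 2ξ₁ / 563 = 0.298 → ξ₁ = 83.89 mol/s.
Conversion of G: 2ξ₁ + 1ξ₂ = 0.882 × 563 = 496.6 → ξ₂ = 328.8 mol/s.
Outlet amounts (n = n₀ + Σ ν·ξ):
  G: 563 − 2(83.89) − 1(328.8) = 66.43
  D: 2280 − 3(83.89) − 2(328.8) = 1371
  A: 0 + 2(83.89) = 167.8
  E: 0 + 1(328.8) = 328.8

1370 mol/s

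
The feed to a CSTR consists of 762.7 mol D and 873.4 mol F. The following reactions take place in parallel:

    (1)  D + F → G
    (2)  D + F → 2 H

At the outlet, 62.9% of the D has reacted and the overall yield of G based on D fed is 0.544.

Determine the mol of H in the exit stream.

Yield of G: 1ξ₁ / 762.7 = 0.544 → ξ₁ = 414.9 mol.
Conversion of D: 1ξ₁ + 1ξ₂ = 0.629 × 762.7 = 479.7 → ξ₂ = 64.83 mol.
Outlet amounts (n = n₀ + Σ ν·ξ):
  D: 762.7 − 1(414.9) − 1(64.83) = 283
  F: 873.4 − 1(414.9) − 1(64.83) = 393.7
  G: 0 + 1(414.9) = 414.9
  H: 0 + 2(64.83) = 129.7

130 mol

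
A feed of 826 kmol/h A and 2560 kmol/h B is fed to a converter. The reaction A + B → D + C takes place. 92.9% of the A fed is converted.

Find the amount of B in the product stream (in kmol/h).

A reacted = 0.929 × 826 = 767.4 kmol/h; ν_A = −1, so ξ = 767.4/1 = 767.4 kmol/h.
Outlet amounts (n = n₀ + ν ξ):
  A: 826 − 1(767.4) = 58.65
  B: 2560 − 1(767.4) = 1793
  D: 0 + 1(767.4) = 767.4
  C: 0 + 1(767.4) = 767.4

1790 kmol/h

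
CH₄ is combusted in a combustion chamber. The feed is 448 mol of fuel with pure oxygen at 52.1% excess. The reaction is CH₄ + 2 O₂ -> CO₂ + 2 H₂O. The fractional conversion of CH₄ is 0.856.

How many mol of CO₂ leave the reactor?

Stoichiometric O₂ = 2 × 448 = 896 mol; O₂ fed = 896 × 1.521 = 1363 mol.
Fuel reacted = 0.856 × 448 → ξ = 383.5 mol.
Outlet (n = n₀ + ν ξ):
  CH₄: 448 − 1(383.5) = 64.51
  O₂: 1363 − 2(383.5) = 595.8
  CO₂: 0 + 1(383.5) = 383.5
  H₂O: 0 + 2(383.5) = 767

383 mol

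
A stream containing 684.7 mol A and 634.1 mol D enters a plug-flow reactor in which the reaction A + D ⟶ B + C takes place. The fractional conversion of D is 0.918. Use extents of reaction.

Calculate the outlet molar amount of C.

582 mol

D reacted = 0.918 × 634.1 = 582.1 mol; ν_D = −1, so ξ = 582.1/1 = 582.1 mol.
Outlet amounts (n = n₀ + ν ξ):
  A: 684.7 − 1(582.1) = 102.6
  D: 634.1 − 1(582.1) = 52
  B: 0 + 1(582.1) = 582.1
  C: 0 + 1(582.1) = 582.1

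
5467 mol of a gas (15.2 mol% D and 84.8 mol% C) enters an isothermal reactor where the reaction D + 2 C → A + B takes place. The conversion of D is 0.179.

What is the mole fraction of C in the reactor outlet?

0.816

D reacted = 0.179 × 831 = 148.7 mol; ν_D = −1, so ξ = 148.7/1 = 148.7 mol.
Outlet amounts (n = n₀ + ν ξ):
  D: 831 − 1(148.7) = 682.2
  C: 4636 − 2(148.7) = 4339
  A: 0 + 1(148.7) = 148.7
  B: 0 + 1(148.7) = 148.7
Total out = 5318 mol; y_C = 4339 / 5318 = 0.8158.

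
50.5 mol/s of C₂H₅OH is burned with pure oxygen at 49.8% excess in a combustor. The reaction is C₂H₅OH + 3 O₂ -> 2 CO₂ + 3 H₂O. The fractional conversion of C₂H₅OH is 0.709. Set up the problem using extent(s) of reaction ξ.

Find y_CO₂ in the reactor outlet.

0.229

Stoichiometric O₂ = 3 × 50.5 = 151.5 mol/s; O₂ fed = 151.5 × 1.498 = 226.9 mol/s.
Fuel reacted = 0.709 × 50.5 → ξ = 35.8 mol/s.
Outlet (n = n₀ + ν ξ):
  C₂H₅OH: 50.5 − 1(35.8) = 14.7
  O₂: 226.9 − 3(35.8) = 119.5
  CO₂: 0 + 2(35.8) = 71.61
  H₂O: 0 + 3(35.8) = 107.4
Total out = 313.3 mol/s; y_CO₂ = 71.61 / 313.3 = 0.2286.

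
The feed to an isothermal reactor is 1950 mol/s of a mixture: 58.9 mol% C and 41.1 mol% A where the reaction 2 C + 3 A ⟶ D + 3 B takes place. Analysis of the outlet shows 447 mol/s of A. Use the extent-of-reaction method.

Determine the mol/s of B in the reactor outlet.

354 mol/s

For A: n = n₀ − 3ξ → 447 = 801.5 − 3ξ, giving ξ = 118.2 mol/s.
Outlet amounts (n = n₀ + ν ξ):
  C: 1149 − 2(118.2) = 912.2
  A: 801.5 − 3(118.2) = 447
  D: 0 + 1(118.2) = 118.2
  B: 0 + 3(118.2) = 354.5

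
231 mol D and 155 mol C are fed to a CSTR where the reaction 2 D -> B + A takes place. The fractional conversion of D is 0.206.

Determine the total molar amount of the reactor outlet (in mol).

D reacted = 0.206 × 231 = 47.59 mol; ν_D = −2, so ξ = 47.59/2 = 23.79 mol.
Outlet amounts (n = n₀ + ν ξ):
  D: 231 − 2(23.79) = 183.4
  B: 0 + 1(23.79) = 23.79
  A: 0 + 1(23.79) = 23.79
  C: 155 (inert)
Total out = 183.4 + 23.79 + 23.79 + 155 = 386 mol.

386 mol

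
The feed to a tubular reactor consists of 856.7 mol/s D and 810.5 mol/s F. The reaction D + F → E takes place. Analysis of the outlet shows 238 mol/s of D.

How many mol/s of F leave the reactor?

192 mol/s

For D: n = n₀ − 1ξ → 238 = 856.7 − 1ξ, giving ξ = 618.7 mol/s.
Outlet amounts (n = n₀ + ν ξ):
  D: 856.7 − 1(618.7) = 238
  F: 810.5 − 1(618.7) = 191.8
  E: 0 + 1(618.7) = 618.7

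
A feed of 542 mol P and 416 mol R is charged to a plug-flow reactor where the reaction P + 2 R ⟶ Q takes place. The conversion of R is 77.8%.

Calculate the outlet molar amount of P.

R reacted = 0.778 × 416 = 323.6 mol; ν_R = −2, so ξ = 323.6/2 = 161.8 mol.
Outlet amounts (n = n₀ + ν ξ):
  P: 542 − 1(161.8) = 380.2
  R: 416 − 2(161.8) = 92.35
  Q: 0 + 1(161.8) = 161.8

380 mol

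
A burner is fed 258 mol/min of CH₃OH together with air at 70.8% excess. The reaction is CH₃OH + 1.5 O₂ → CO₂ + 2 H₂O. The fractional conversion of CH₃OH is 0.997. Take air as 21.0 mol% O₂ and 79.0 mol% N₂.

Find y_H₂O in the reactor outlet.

0.146

Stoichiometric O₂ = 1.5 × 258 = 387 mol/min; O₂ fed = 387 × 1.708 = 661 mol/min.
N₂ fed = 661 × 79/21 = 2487 mol/min.
Fuel reacted = 0.997 × 258 → ξ = 257.2 mol/min.
Outlet (n = n₀ + ν ξ):
  CH₃OH: 258 − 1(257.2) = 0.774
  O₂: 661 − 1.5(257.2) = 275.2
  N₂: 2487 (inert)
  CO₂: 0 + 1(257.2) = 257.2
  H₂O: 0 + 2(257.2) = 514.5
Total out = 3534 mol/min; y_H₂O = 514.5 / 3534 = 0.1456.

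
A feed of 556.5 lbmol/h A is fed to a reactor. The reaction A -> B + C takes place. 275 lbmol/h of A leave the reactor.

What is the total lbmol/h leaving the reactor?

838 lbmol/h

For A: n = n₀ − 1ξ → 275 = 556.5 − 1ξ, giving ξ = 281.5 lbmol/h.
Outlet amounts (n = n₀ + ν ξ):
  A: 556.5 − 1(281.5) = 275
  B: 0 + 1(281.5) = 281.5
  C: 0 + 1(281.5) = 281.5
Total out = 275 + 281.5 + 281.5 = 838 lbmol/h.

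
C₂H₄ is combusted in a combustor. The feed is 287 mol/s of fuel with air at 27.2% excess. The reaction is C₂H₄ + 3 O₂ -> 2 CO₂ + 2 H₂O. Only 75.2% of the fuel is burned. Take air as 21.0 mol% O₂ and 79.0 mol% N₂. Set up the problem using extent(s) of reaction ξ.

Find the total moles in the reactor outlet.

Stoichiometric O₂ = 3 × 287 = 861 mol/s; O₂ fed = 861 × 1.272 = 1095 mol/s.
N₂ fed = 1095 × 79/21 = 4120 mol/s.
Fuel reacted = 0.752 × 287 → ξ = 215.8 mol/s.
Outlet (n = n₀ + ν ξ):
  C₂H₄: 287 − 1(215.8) = 71.18
  O₂: 1095 − 3(215.8) = 447.7
  N₂: 4120 (inert)
  CO₂: 0 + 2(215.8) = 431.6
  H₂O: 0 + 2(215.8) = 431.6
Total out = 71.18 + 447.7 + 4120 + 431.6 + 431.6 = 5502 mol/s.

5500 mol/s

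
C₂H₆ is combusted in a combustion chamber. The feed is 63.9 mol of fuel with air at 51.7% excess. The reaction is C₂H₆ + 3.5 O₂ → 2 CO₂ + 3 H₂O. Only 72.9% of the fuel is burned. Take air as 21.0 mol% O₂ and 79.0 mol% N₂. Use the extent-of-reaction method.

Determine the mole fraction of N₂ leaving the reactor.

0.75

Stoichiometric O₂ = 3.5 × 63.9 = 223.7 mol; O₂ fed = 223.7 × 1.517 = 339.3 mol.
N₂ fed = 339.3 × 79/21 = 1276 mol.
Fuel reacted = 0.729 × 63.9 → ξ = 46.58 mol.
Outlet (n = n₀ + ν ξ):
  C₂H₆: 63.9 − 1(46.58) = 17.32
  O₂: 339.3 − 3.5(46.58) = 176.2
  N₂: 1276 (inert)
  CO₂: 0 + 2(46.58) = 93.17
  H₂O: 0 + 3(46.58) = 139.7
Total out = 1703 mol; y_N₂ = 1276 / 1703 = 0.7495.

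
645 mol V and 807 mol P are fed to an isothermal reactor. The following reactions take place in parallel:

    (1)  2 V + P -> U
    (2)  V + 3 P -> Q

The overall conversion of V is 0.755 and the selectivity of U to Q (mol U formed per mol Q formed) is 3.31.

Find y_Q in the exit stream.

Conversion of V: V consumed = 0.755 × 645 = 487 mol = 2ξ₁ + 1ξ₂.
Selectivity: 1ξ₁ / (1ξ₂) = 3.31 → ξ₁ = 3.31 ξ₂.
Substitute: (2·3.31 + 1) ξ₂ = 487 → ξ₂ = 63.91 mol, ξ₁ = 211.5 mol.
Outlet amounts (n = n₀ + Σ ν·ξ):
  V: 645 − 2(211.5) − 1(63.91) = 158
  P: 807 − 1(211.5) − 3(63.91) = 403.7
  U: 0 + 1(211.5) = 211.5
  Q: 0 + 1(63.91) = 63.91
Total out = 837.2 mol; y_Q = 63.91 / 837.2 = 0.07633.

0.0763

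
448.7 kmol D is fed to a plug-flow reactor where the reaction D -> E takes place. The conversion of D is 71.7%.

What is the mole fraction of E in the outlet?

D reacted = 0.717 × 448.7 = 321.7 kmol; ν_D = −1, so ξ = 321.7/1 = 321.7 kmol.
Outlet amounts (n = n₀ + ν ξ):
  D: 448.7 − 1(321.7) = 127
  E: 0 + 1(321.7) = 321.7
Total out = 448.7 kmol; y_E = 321.7 / 448.7 = 0.717.

0.717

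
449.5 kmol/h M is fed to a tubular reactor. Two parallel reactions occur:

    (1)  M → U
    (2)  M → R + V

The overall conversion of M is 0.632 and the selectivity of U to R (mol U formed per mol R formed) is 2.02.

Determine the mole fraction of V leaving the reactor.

0.173

Conversion of M: M consumed = 0.632 × 449.5 = 284.1 kmol/h = 1ξ₁ + 1ξ₂.
Selectivity: 1ξ₁ / (1ξ₂) = 2.02 → ξ₁ = 2.02 ξ₂.
Substitute: (1·2.02 + 1) ξ₂ = 284.1 → ξ₂ = 94.07 kmol/h, ξ₁ = 190 kmol/h.
Outlet amounts (n = n₀ + Σ ν·ξ):
  M: 449.5 − 1(190) − 1(94.07) = 165.4
  U: 0 + 1(190) = 190
  R: 0 + 1(94.07) = 94.07
  V: 0 + 1(94.07) = 94.07
Total out = 543.6 kmol/h; y_V = 94.07 / 543.6 = 0.1731.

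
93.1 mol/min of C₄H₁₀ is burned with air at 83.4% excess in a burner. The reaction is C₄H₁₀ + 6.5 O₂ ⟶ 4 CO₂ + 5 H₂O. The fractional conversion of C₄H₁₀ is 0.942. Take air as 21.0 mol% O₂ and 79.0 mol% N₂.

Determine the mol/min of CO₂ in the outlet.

Stoichiometric O₂ = 6.5 × 93.1 = 605.1 mol/min; O₂ fed = 605.1 × 1.834 = 1110 mol/min.
N₂ fed = 1110 × 79/21 = 4175 mol/min.
Fuel reacted = 0.942 × 93.1 → ξ = 87.7 mol/min.
Outlet (n = n₀ + ν ξ):
  C₄H₁₀: 93.1 − 1(87.7) = 5.4
  O₂: 1110 − 6.5(87.7) = 539.8
  N₂: 4175 (inert)
  CO₂: 0 + 4(87.7) = 350.8
  H₂O: 0 + 5(87.7) = 438.5

351 mol/min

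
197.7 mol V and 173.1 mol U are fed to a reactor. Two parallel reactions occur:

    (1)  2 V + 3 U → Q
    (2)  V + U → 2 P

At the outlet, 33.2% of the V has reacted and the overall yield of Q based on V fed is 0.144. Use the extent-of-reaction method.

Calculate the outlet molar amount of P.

Yield of Q: 1ξ₁ / 197.7 = 0.144 → ξ₁ = 28.47 mol.
Conversion of V: 2ξ₁ + 1ξ₂ = 0.332 × 197.7 = 65.64 → ξ₂ = 8.699 mol.
Outlet amounts (n = n₀ + Σ ν·ξ):
  V: 197.7 − 2(28.47) − 1(8.699) = 132.1
  U: 173.1 − 3(28.47) − 1(8.699) = 78.99
  Q: 0 + 1(28.47) = 28.47
  P: 0 + 2(8.699) = 17.4

17.4 mol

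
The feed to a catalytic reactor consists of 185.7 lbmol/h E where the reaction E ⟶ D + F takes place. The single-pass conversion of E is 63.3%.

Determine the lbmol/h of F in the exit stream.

118 lbmol/h

E reacted = 0.633 × 185.7 = 117.5 lbmol/h; ν_E = −1, so ξ = 117.5/1 = 117.5 lbmol/h.
Outlet amounts (n = n₀ + ν ξ):
  E: 185.7 − 1(117.5) = 68.15
  D: 0 + 1(117.5) = 117.5
  F: 0 + 1(117.5) = 117.5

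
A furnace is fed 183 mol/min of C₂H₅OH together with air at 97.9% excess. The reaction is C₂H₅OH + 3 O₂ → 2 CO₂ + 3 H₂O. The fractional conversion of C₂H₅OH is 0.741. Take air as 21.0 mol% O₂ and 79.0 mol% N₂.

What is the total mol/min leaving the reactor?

Stoichiometric O₂ = 3 × 183 = 549 mol/min; O₂ fed = 549 × 1.979 = 1086 mol/min.
N₂ fed = 1086 × 79/21 = 4087 mol/min.
Fuel reacted = 0.741 × 183 → ξ = 135.6 mol/min.
Outlet (n = n₀ + ν ξ):
  C₂H₅OH: 183 − 1(135.6) = 47.4
  O₂: 1086 − 3(135.6) = 679.7
  N₂: 4087 (inert)
  CO₂: 0 + 2(135.6) = 271.2
  H₂O: 0 + 3(135.6) = 406.8
Total out = 47.4 + 679.7 + 4087 + 271.2 + 406.8 = 5492 mol/min.

5490 mol/min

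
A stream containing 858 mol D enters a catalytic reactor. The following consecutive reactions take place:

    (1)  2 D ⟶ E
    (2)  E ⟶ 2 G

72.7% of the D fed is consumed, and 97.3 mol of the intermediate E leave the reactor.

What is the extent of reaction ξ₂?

ξ₂ = 215 mol

Conversion of D: D consumed = 2ξ₁ = 0.727 × 858 → ξ₁ = 311.9 mol.
E balance: n_E = 0 + 1ξ₁ − 1ξ₂ = 97.3 → ξ₂ = (1·311.9 − 97.3)/1 = 214.6 mol.
Outlet amounts (n = n₀ + Σ ν·ξ):
  D: 858 − 2(311.9) = 234.2
  E: 0 + 1(311.9) − 1(214.6) = 97.3
  G: 0 + 2(214.6) = 429.2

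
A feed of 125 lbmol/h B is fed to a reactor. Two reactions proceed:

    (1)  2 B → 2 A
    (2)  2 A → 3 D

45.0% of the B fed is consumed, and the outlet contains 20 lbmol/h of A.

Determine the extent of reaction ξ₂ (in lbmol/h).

Conversion of B: B consumed = 2ξ₁ = 0.45 × 125 → ξ₁ = 28.12 lbmol/h.
A balance: n_A = 0 + 2ξ₁ − 2ξ₂ = 20 → ξ₂ = (2·28.12 − 20)/2 = 18.12 lbmol/h.
Outlet amounts (n = n₀ + Σ ν·ξ):
  B: 125 − 2(28.12) = 68.75
  A: 0 + 2(28.12) − 2(18.12) = 20
  D: 0 + 3(18.12) = 54.38

ξ₂ = 18.1 lbmol/h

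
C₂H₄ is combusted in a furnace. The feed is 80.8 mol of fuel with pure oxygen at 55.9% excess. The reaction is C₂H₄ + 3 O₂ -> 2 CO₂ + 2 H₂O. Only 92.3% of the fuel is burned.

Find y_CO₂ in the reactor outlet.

0.325

Stoichiometric O₂ = 3 × 80.8 = 242.4 mol; O₂ fed = 242.4 × 1.559 = 377.9 mol.
Fuel reacted = 0.923 × 80.8 → ξ = 74.58 mol.
Outlet (n = n₀ + ν ξ):
  C₂H₄: 80.8 − 1(74.58) = 6.222
  O₂: 377.9 − 3(74.58) = 154.2
  CO₂: 0 + 2(74.58) = 149.2
  H₂O: 0 + 2(74.58) = 149.2
Total out = 458.7 mol; y_CO₂ = 149.2 / 458.7 = 0.3252.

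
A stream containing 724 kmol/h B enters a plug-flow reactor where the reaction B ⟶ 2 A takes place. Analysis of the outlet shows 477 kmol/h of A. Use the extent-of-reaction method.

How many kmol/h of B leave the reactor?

486 kmol/h

For A: n = n₀ + 2ξ → 477 = 0 + 2ξ, giving ξ = 238.5 kmol/h.
Outlet amounts (n = n₀ + ν ξ):
  B: 724 − 1(238.5) = 485.5
  A: 0 + 2(238.5) = 477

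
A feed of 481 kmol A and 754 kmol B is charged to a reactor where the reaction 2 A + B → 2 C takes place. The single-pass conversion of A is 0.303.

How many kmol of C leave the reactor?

146 kmol

A reacted = 0.303 × 481 = 145.7 kmol; ν_A = −2, so ξ = 145.7/2 = 72.87 kmol.
Outlet amounts (n = n₀ + ν ξ):
  A: 481 − 2(72.87) = 335.3
  B: 754 − 1(72.87) = 681.1
  C: 0 + 2(72.87) = 145.7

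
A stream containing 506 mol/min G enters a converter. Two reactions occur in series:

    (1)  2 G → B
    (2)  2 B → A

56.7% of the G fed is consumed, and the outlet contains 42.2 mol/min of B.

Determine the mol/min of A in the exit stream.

50.6 mol/min

Conversion of G: G consumed = 2ξ₁ = 0.567 × 506 → ξ₁ = 143.5 mol/min.
B balance: n_B = 0 + 1ξ₁ − 2ξ₂ = 42.2 → ξ₂ = (1·143.5 − 42.2)/2 = 50.63 mol/min.
Outlet amounts (n = n₀ + Σ ν·ξ):
  G: 506 − 2(143.5) = 219.1
  B: 0 + 1(143.5) − 2(50.63) = 42.2
  A: 0 + 1(50.63) = 50.63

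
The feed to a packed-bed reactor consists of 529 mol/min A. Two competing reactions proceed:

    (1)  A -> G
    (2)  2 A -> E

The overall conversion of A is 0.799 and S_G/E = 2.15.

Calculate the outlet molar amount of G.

219 mol/min

Conversion of A: A consumed = 0.799 × 529 = 422.7 mol/min = 1ξ₁ + 2ξ₂.
Selectivity: 1ξ₁ / (1ξ₂) = 2.15 → ξ₁ = 2.15 ξ₂.
Substitute: (1·2.15 + 2) ξ₂ = 422.7 → ξ₂ = 101.8 mol/min, ξ₁ = 219 mol/min.
Outlet amounts (n = n₀ + Σ ν·ξ):
  A: 529 − 1(219) − 2(101.8) = 106.3
  G: 0 + 1(219) = 219
  E: 0 + 1(101.8) = 101.8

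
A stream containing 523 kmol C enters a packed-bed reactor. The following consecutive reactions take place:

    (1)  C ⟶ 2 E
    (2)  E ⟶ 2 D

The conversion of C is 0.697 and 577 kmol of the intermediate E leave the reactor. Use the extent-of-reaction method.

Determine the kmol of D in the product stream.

Conversion of C: C consumed = 1ξ₁ = 0.697 × 523 → ξ₁ = 364.5 kmol.
E balance: n_E = 0 + 2ξ₁ − 1ξ₂ = 577 → ξ₂ = (2·364.5 − 577)/1 = 152.1 kmol.
Outlet amounts (n = n₀ + Σ ν·ξ):
  C: 523 − 1(364.5) = 158.5
  E: 0 + 2(364.5) − 1(152.1) = 577
  D: 0 + 2(152.1) = 304.1

304 kmol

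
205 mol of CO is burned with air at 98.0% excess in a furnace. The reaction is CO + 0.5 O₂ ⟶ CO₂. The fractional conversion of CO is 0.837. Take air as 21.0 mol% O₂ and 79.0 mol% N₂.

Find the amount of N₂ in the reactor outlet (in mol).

763 mol

Stoichiometric O₂ = 0.5 × 205 = 102.5 mol; O₂ fed = 102.5 × 1.980 = 202.9 mol.
N₂ fed = 202.9 × 79/21 = 763.5 mol.
Fuel reacted = 0.837 × 205 → ξ = 171.6 mol.
Outlet (n = n₀ + ν ξ):
  CO: 205 − 1(171.6) = 33.42
  O₂: 202.9 − 0.5(171.6) = 117.2
  N₂: 763.5 (inert)
  CO₂: 0 + 1(171.6) = 171.6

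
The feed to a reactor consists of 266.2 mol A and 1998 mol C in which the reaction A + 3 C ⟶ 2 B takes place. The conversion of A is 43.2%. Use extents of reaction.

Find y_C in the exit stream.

0.813

A reacted = 0.432 × 266.2 = 115 mol; ν_A = −1, so ξ = 115/1 = 115 mol.
Outlet amounts (n = n₀ + ν ξ):
  A: 266.2 − 1(115) = 151.2
  C: 1998 − 3(115) = 1653
  B: 0 + 2(115) = 230
Total out = 2034 mol; y_C = 1653 / 2034 = 0.8126.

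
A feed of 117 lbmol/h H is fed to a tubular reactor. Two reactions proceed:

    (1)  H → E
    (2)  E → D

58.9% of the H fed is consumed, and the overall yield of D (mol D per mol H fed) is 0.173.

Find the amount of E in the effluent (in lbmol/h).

Conversion of H: H consumed = 1ξ₁ = 0.589 × 117 → ξ₁ = 68.91 lbmol/h.
Yield of D: 1ξ₂ / 117 = 0.173 → ξ₂ = 20.24 lbmol/h.
Outlet amounts (n = n₀ + Σ ν·ξ):
  H: 117 − 1(68.91) = 48.09
  E: 0 + 1(68.91) − 1(20.24) = 48.67
  D: 0 + 1(20.24) = 20.24

48.7 lbmol/h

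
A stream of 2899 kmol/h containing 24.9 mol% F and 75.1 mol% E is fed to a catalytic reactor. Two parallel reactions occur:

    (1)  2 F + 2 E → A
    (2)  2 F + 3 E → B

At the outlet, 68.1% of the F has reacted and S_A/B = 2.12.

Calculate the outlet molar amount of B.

78.8 kmol/h

Conversion of F: F consumed = 0.681 × 721.9 = 491.6 kmol/h = 2ξ₁ + 2ξ₂.
Selectivity: 1ξ₁ / (1ξ₂) = 2.12 → ξ₁ = 2.12 ξ₂.
Substitute: (2·2.12 + 2) ξ₂ = 491.6 → ξ₂ = 78.78 kmol/h, ξ₁ = 167 kmol/h.
Outlet amounts (n = n₀ + Σ ν·ξ):
  F: 721.9 − 2(167) − 2(78.78) = 230.3
  E: 2177 − 2(167) − 3(78.78) = 1607
  A: 0 + 1(167) = 167
  B: 0 + 1(78.78) = 78.78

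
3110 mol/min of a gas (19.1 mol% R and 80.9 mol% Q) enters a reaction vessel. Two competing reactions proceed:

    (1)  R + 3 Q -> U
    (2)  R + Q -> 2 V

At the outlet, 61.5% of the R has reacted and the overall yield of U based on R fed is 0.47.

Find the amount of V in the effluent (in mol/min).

172 mol/min

Yield of U: 1ξ₁ / 594 = 0.47 → ξ₁ = 279.2 mol/min.
Conversion of R: 1ξ₁ + 1ξ₂ = 0.615 × 594 = 365.3 → ξ₂ = 86.13 mol/min.
Outlet amounts (n = n₀ + Σ ν·ξ):
  R: 594 − 1(279.2) − 1(86.13) = 228.7
  Q: 2516 − 3(279.2) − 1(86.13) = 1592
  U: 0 + 1(279.2) = 279.2
  V: 0 + 2(86.13) = 172.3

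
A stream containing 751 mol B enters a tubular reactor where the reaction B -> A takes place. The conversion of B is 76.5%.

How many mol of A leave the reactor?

575 mol

B reacted = 0.765 × 751 = 574.5 mol; ν_B = −1, so ξ = 574.5/1 = 574.5 mol.
Outlet amounts (n = n₀ + ν ξ):
  B: 751 − 1(574.5) = 176.5
  A: 0 + 1(574.5) = 574.5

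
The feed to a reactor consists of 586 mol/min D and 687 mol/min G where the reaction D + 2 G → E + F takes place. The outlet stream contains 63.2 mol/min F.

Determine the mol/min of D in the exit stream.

523 mol/min

For F: n = n₀ + 1ξ → 63.2 = 0 + 1ξ, giving ξ = 63.2 mol/min.
Outlet amounts (n = n₀ + ν ξ):
  D: 586 − 1(63.2) = 522.8
  G: 687 − 2(63.2) = 560.6
  E: 0 + 1(63.2) = 63.2
  F: 0 + 1(63.2) = 63.2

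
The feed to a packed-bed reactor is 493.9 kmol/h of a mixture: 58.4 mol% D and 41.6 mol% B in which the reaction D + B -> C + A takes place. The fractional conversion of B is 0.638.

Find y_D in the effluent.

0.319

B reacted = 0.638 × 205.5 = 131.1 kmol/h; ν_B = −1, so ξ = 131.1/1 = 131.1 kmol/h.
Outlet amounts (n = n₀ + ν ξ):
  D: 288.4 − 1(131.1) = 157.4
  B: 205.5 − 1(131.1) = 74.38
  C: 0 + 1(131.1) = 131.1
  A: 0 + 1(131.1) = 131.1
Total out = 493.9 kmol/h; y_D = 157.4 / 493.9 = 0.3186.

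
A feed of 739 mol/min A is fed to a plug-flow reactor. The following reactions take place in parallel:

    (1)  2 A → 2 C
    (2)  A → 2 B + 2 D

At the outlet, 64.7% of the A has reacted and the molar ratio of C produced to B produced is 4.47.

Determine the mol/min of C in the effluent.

Conversion of A: A consumed = 0.647 × 739 = 478.1 mol/min = 2ξ₁ + 1ξ₂.
Selectivity: 2ξ₁ / (2ξ₂) = 4.47 → ξ₁ = 4.47 ξ₂.
Substitute: (2·4.47 + 1) ξ₂ = 478.1 → ξ₂ = 48.1 mol/min, ξ₁ = 215 mol/min.
Outlet amounts (n = n₀ + Σ ν·ξ):
  A: 739 − 2(215) − 1(48.1) = 260.9
  C: 0 + 2(215) = 430
  B: 0 + 2(48.1) = 96.2
  D: 0 + 2(48.1) = 96.2

430 mol/min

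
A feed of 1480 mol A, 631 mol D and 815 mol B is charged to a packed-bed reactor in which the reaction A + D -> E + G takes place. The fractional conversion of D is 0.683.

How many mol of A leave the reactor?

D reacted = 0.683 × 631 = 431 mol; ν_D = −1, so ξ = 431/1 = 431 mol.
Outlet amounts (n = n₀ + ν ξ):
  A: 1480 − 1(431) = 1049
  D: 631 − 1(431) = 200
  E: 0 + 1(431) = 431
  G: 0 + 1(431) = 431
  B: 815 (inert)

1050 mol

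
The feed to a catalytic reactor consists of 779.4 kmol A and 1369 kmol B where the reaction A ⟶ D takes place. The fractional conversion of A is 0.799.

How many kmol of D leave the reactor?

A reacted = 0.799 × 779.4 = 622.7 kmol; ν_A = −1, so ξ = 622.7/1 = 622.7 kmol.
Outlet amounts (n = n₀ + ν ξ):
  A: 779.4 − 1(622.7) = 156.7
  D: 0 + 1(622.7) = 622.7
  B: 1369 (inert)

623 kmol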